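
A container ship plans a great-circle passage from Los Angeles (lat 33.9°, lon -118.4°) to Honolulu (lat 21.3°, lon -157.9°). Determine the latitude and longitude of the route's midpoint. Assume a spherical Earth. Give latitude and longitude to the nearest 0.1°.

Convert each endpoint to a unit vector on the sphere (x = cos φ cos λ, y = cos φ sin λ, z = sin φ).
The central angle between the endpoints is δ = arccos(p₁·p₂) ≈ 0.645 rad (36.9°).
Interpolate at f = 1/2 with slerp weights a = sin((1−f)δ)/sin δ ≈ 0.527, b = sin(fδ)/sin δ ≈ 0.527.
p = a·p₁ + b·p₂ ≈ (-0.663, -0.570, 0.486); φ = arcsin(p_z) ≈ 29.05°, λ = atan2(p_y, p_x) ≈ -139.34°.

≈ lat 29.0°, lon -139.3°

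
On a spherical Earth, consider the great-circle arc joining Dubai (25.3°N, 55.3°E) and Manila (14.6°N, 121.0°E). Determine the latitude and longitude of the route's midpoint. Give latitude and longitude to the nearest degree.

Write both endpoints as unit vectors p₁, p₂ with components (cos φ cos λ, cos φ sin λ, sin φ).
The central angle between the endpoints is δ = arccos(p₁·p₂) ≈ 1.084 rad (62.1°).
Interpolate at f = 1/2 with slerp weights a = sin((1−f)δ)/sin δ ≈ 0.584, b = sin(fδ)/sin δ ≈ 0.584.
p = a·p₁ + b·p₂ ≈ (0.009, 0.918, 0.397); φ = arcsin(p_z) ≈ 23.36°, λ = atan2(p_y, p_x) ≈ 89.41°.

≈ 23°N, 89°E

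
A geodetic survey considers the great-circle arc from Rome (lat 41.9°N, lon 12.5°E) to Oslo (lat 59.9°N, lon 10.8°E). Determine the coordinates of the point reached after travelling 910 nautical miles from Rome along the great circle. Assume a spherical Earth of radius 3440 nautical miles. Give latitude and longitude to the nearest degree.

≈ lat 57°N, lon 11°E

Convert each endpoint to a unit vector on the sphere (x = cos φ cos λ, y = cos φ sin λ, z = sin φ).
The central angle between the endpoints is δ = arccos(p₁·p₂) ≈ 0.315 rad (18.0°). The total great-circle distance is δ·R ≈ 0.315 × 3440 ≈ 1083 nmi, so the target fraction is f = 910/1083 ≈ 0.841.
Interpolate at f ≈ 0.841 with slerp weights a = sin((1−f)δ)/sin δ ≈ 0.162, b = sin(fδ)/sin δ ≈ 0.845.
p = a·p₁ + b·p₂ ≈ (0.534, 0.105, 0.839); φ = arcsin(p_z) ≈ 57.03°, λ = atan2(p_y, p_x) ≈ 11.18°.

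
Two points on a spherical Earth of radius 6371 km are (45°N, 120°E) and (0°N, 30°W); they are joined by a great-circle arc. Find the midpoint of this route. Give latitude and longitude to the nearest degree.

From cos δ = sin φ₁ sin φ₂ + cos φ₁ cos φ₂ cos Δλ, the central angle is δ ≈ 2.230 rad (127.8°).
Interpolate at f = 1/2 with slerp weights a = sin((1−f)δ)/sin δ ≈ 1.136, b = sin(fδ)/sin δ ≈ 1.136.
p = a·p₁ + b·p₂ ≈ (0.582, 0.128, 0.803); φ = arcsin(p_z) ≈ 53.43°, λ = atan2(p_y, p_x) ≈ 12.37°.

≈ (53°N, 12°E)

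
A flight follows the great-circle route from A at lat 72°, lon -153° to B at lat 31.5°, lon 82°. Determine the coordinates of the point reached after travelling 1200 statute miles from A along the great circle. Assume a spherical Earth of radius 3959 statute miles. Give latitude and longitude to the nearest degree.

≈ lat 76°, lon 142°

Write both endpoints as unit vectors p₁, p₂ with components (cos φ cos λ, cos φ sin λ, sin φ).
The central angle between the endpoints is δ = arccos(p₁·p₂) ≈ 1.218 rad (69.8°). The total great-circle distance is δ·R ≈ 1.218 × 3959 ≈ 4821 mi, so the target fraction is f = 1200/4821 ≈ 0.249.
Interpolate at f ≈ 0.249 with slerp weights a = sin((1−f)δ)/sin δ ≈ 0.844, b = sin(fδ)/sin δ ≈ 0.318.
p = a·p₁ + b·p₂ ≈ (-0.195, 0.150, 0.969); φ = arcsin(p_z) ≈ 75.77°, λ = atan2(p_y, p_x) ≈ 142.37°.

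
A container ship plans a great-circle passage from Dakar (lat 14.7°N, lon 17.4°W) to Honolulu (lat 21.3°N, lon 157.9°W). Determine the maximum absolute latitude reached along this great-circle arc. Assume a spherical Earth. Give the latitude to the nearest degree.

≈ 44°N

The great circle lies in the plane with unit normal n̂ = (p₁ × p₂)/|p₁ × p₂|.
Here n̂_z ≈ -0.719; the vertex latitude is φ_max = arccos|n̂_z| ≈ 44.1°.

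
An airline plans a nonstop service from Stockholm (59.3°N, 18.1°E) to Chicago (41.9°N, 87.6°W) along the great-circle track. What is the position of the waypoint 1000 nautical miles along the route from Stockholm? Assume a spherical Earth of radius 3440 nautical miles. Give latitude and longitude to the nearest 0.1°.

≈ (65.4°N, 15.9°W)

Convert each endpoint to a unit vector on the sphere (x = cos φ cos λ, y = cos φ sin λ, z = sin φ).
The central angle between the endpoints is δ = arccos(p₁·p₂) ≈ 1.080 rad (61.9°). The total great-circle distance is δ·R ≈ 1.080 × 3440 ≈ 3715 nmi, so the target fraction is f = 1000/3715 ≈ 0.269.
Interpolate at f ≈ 0.269 with slerp weights a = sin((1−f)δ)/sin δ ≈ 0.805, b = sin(fδ)/sin δ ≈ 0.325.
p = a·p₁ + b·p₂ ≈ (0.401, -0.114, 0.909); φ = arcsin(p_z) ≈ 65.38°, λ = atan2(p_y, p_x) ≈ -15.89°.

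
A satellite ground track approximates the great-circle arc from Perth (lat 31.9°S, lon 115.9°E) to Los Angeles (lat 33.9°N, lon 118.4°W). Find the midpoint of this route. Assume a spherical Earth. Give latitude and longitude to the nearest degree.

≈ lat 2°N, lon 177°E

Write both endpoints as unit vectors p₁, p₂ with components (cos φ cos λ, cos φ sin λ, sin φ).
The central angle between the endpoints is δ = arccos(p₁·p₂) ≈ 2.355 rad (134.9°).
Interpolate at f = 1/2 with slerp weights a = sin((1−f)δ)/sin δ ≈ 1.304, b = sin(fδ)/sin δ ≈ 1.304.
p = a·p₁ + b·p₂ ≈ (-0.998, 0.044, 0.038); φ = arcsin(p_z) ≈ 2.19°, λ = atan2(p_y, p_x) ≈ 177.49°.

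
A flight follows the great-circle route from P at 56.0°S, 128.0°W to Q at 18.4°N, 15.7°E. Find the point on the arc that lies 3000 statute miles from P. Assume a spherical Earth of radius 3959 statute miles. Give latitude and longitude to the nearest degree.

≈ 58°S, 43°W

The haversine formula gives a central angle δ ≈ 2.331 rad (133.6°) between the endpoints. The total great-circle distance is δ·R ≈ 2.331 × 3959 ≈ 9230 mi, so the target fraction is f = 3000/9230 ≈ 0.325.
Interpolate at f ≈ 0.325 with slerp weights a = sin((1−f)δ)/sin δ ≈ 1.380, b = sin(fδ)/sin δ ≈ 0.949.
p = a·p₁ + b·p₂ ≈ (0.391, -0.365, -0.845); φ = arcsin(p_z) ≈ -57.66°, λ = atan2(p_y, p_x) ≈ -42.97°.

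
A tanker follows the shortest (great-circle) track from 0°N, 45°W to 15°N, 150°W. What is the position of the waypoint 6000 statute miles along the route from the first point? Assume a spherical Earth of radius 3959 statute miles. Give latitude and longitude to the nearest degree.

Convert each endpoint to a unit vector on the sphere (x = cos φ cos λ, y = cos φ sin λ, z = sin φ).
The central angle between the endpoints is δ = arccos(p₁·p₂) ≈ 1.823 rad (104.5°). The total great-circle distance is δ·R ≈ 1.823 × 3959 ≈ 7219 mi, so the target fraction is f = 6000/7219 ≈ 0.831.
Interpolate at f ≈ 0.831 with slerp weights a = sin((1−f)δ)/sin δ ≈ 0.313, b = sin(fδ)/sin δ ≈ 1.031.
p = a·p₁ + b·p₂ ≈ (-0.641, -0.719, 0.267); φ = arcsin(p_z) ≈ 15.48°, λ = atan2(p_y, p_x) ≈ -131.71°.

≈ 15°N, 132°W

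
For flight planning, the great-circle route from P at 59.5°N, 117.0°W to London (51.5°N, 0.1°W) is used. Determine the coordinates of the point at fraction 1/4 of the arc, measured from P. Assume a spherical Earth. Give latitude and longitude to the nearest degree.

≈ 68°N, 91°W

Convert each endpoint to a unit vector on the sphere (x = cos φ cos λ, y = cos φ sin λ, z = sin φ).
The central angle between the endpoints is δ = arccos(p₁·p₂) ≈ 1.011 rad (57.9°).
Interpolate at f = 1/4 with slerp weights a = sin((1−f)δ)/sin δ ≈ 0.811, b = sin(fδ)/sin δ ≈ 0.295.
p = a·p₁ + b·p₂ ≈ (-0.003, -0.367, 0.930); φ = arcsin(p_z) ≈ 68.45°, λ = atan2(p_y, p_x) ≈ -90.51°.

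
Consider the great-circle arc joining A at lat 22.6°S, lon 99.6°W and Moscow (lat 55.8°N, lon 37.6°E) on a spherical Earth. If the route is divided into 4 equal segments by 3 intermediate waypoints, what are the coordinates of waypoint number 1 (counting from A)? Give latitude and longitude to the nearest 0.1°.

From cos δ = sin φ₁ sin φ₂ + cos φ₁ cos φ₂ cos Δλ, the central angle is δ ≈ 2.344 rad (134.3°).
Interpolate at f = 1/4 with slerp weights a = sin((1−f)δ)/sin δ ≈ 1.373, b = sin(fδ)/sin δ ≈ 0.773.
p = a·p₁ + b·p₂ ≈ (0.133, -0.985, 0.112); φ = arcsin(p_z) ≈ 6.41°, λ = atan2(p_y, p_x) ≈ -82.32°.

≈ lat 6.4°N, lon 82.3°W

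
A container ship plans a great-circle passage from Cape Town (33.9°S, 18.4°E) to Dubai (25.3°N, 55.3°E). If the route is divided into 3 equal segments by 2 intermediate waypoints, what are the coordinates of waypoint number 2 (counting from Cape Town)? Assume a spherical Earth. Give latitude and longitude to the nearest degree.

Convert each endpoint to a unit vector on the sphere (x = cos φ cos λ, y = cos φ sin λ, z = sin φ).
The central angle between the endpoints is δ = arccos(p₁·p₂) ≈ 1.201 rad (68.8°).
Interpolate at f = 2/3 with slerp weights a = sin((1−f)δ)/sin δ ≈ 0.418, b = sin(fδ)/sin δ ≈ 0.770.
p = a·p₁ + b·p₂ ≈ (0.725, 0.682, 0.096); φ = arcsin(p_z) ≈ 5.50°, λ = atan2(p_y, p_x) ≈ 43.22°.

≈ 6°N, 43°E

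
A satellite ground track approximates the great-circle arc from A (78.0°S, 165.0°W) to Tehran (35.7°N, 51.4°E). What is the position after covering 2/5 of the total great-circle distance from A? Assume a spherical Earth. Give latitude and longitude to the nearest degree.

≈ (44°S, 65°E)

Convert each endpoint to a unit vector on the sphere (x = cos φ cos λ, y = cos φ sin λ, z = sin φ).
The central angle between the endpoints is δ = arccos(p₁·p₂) ≈ 2.356 rad (135.0°).
Interpolate at f = 2/5 with slerp weights a = sin((1−f)δ)/sin δ ≈ 1.396, b = sin(fδ)/sin δ ≈ 1.143.
p = a·p₁ + b·p₂ ≈ (0.299, 0.650, -0.698); φ = arcsin(p_z) ≈ -44.29°, λ = atan2(p_y, p_x) ≈ 65.32°.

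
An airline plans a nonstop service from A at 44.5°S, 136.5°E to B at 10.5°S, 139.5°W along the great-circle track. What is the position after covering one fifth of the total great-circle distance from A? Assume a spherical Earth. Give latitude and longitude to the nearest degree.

Write both endpoints as unit vectors p₁, p₂ with components (cos φ cos λ, cos φ sin λ, sin φ).
The central angle between the endpoints is δ = arccos(p₁·p₂) ≈ 1.368 rad (78.4°).
Interpolate at f = 1/5 with slerp weights a = sin((1−f)δ)/sin δ ≈ 0.907, b = sin(fδ)/sin δ ≈ 0.276.
p = a·p₁ + b·p₂ ≈ (-0.676, 0.269, -0.686); φ = arcsin(p_z) ≈ -43.33°, λ = atan2(p_y, p_x) ≈ 158.27°.

≈ 43°S, 158°E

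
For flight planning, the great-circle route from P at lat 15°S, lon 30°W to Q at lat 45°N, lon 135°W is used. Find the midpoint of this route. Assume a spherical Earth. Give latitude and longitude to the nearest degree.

≈ lat 23°N, lon 71°W

Write both endpoints as unit vectors p₁, p₂ with components (cos φ cos λ, cos φ sin λ, sin φ).
The central angle between the endpoints is δ = arccos(p₁·p₂) ≈ 1.939 rad (111.1°).
Interpolate at f = 1/2 with slerp weights a = sin((1−f)δ)/sin δ ≈ 0.884, b = sin(fδ)/sin δ ≈ 0.884.
p = a·p₁ + b·p₂ ≈ (0.297, -0.869, 0.396); φ = arcsin(p_z) ≈ 23.34°, λ = atan2(p_y, p_x) ≈ -71.10°.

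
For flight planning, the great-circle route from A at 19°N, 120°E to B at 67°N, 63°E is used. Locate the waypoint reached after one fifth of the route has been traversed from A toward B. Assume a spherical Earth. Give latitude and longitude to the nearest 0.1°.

Convert each endpoint to a unit vector on the sphere (x = cos φ cos λ, y = cos φ sin λ, z = sin φ).
The central angle between the endpoints is δ = arccos(p₁·p₂) ≈ 1.046 rad (59.9°).
Interpolate at f = 1/5 with slerp weights a = sin((1−f)δ)/sin δ ≈ 0.858, b = sin(fδ)/sin δ ≈ 0.240.
p = a·p₁ + b·p₂ ≈ (-0.363, 0.786, 0.500); φ = arcsin(p_z) ≈ 30.02°, λ = atan2(p_y, p_x) ≈ 114.79°.

≈ 30.0°N, 114.8°E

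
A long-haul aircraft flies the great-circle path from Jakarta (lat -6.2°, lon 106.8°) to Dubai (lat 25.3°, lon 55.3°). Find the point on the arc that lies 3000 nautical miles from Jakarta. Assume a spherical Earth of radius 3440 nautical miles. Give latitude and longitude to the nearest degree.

Write both endpoints as unit vectors p₁, p₂ with components (cos φ cos λ, cos φ sin λ, sin φ).
The central angle between the endpoints is δ = arccos(p₁·p₂) ≈ 1.032 rad (59.1°). The total great-circle distance is δ·R ≈ 1.032 × 3440 ≈ 3549 nmi, so the target fraction is f = 3000/3549 ≈ 0.845.
Interpolate at f ≈ 0.845 with slerp weights a = sin((1−f)δ)/sin δ ≈ 0.185, b = sin(fδ)/sin δ ≈ 0.892.
p = a·p₁ + b·p₂ ≈ (0.406, 0.839, 0.361); φ = arcsin(p_z) ≈ 21.18°, λ = atan2(p_y, p_x) ≈ 64.19°.

≈ lat 21°, lon 64°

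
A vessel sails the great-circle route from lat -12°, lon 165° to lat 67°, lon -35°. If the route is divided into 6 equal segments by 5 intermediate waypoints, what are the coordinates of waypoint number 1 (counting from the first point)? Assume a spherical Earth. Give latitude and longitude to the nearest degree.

The haversine formula gives a central angle δ ≈ 2.154 rad (123.4°) between the endpoints.
Interpolate at f = 1/6 with slerp weights a = sin((1−f)δ)/sin δ ≈ 1.168, b = sin(fδ)/sin δ ≈ 0.421.
p = a·p₁ + b·p₂ ≈ (-0.969, 0.201, 0.145); φ = arcsin(p_z) ≈ 8.31°, λ = atan2(p_y, p_x) ≈ 168.26°.

≈ lat 8°, lon 168°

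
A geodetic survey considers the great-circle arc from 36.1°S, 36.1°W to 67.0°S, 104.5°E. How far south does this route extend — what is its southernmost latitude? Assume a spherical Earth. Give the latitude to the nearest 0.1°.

≈ 77.9°S

The great circle lies in the plane with unit normal n̂ = (p₁ × p₂)/|p₁ × p₂|.
Here n̂_z ≈ +0.210; the vertex latitude is φ_max = arccos|n̂_z| ≈ 77.9°.
Check via Clairaut: cos φ_max = |cos φ₁| · sin C = cos(36.1°)·sin(164.9°) ≈ 0.210, again giving ≈ 77.9°.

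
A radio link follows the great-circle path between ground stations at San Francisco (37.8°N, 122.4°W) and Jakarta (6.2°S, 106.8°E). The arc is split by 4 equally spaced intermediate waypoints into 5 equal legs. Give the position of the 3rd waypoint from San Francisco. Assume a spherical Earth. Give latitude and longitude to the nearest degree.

Write both endpoints as unit vectors p₁, p₂ with components (cos φ cos λ, cos φ sin λ, sin φ).
The central angle between the endpoints is δ = arccos(p₁·p₂) ≈ 2.189 rad (125.4°).
Interpolate at f = 3/5 with slerp weights a = sin((1−f)δ)/sin δ ≈ 0.942, b = sin(fδ)/sin δ ≈ 1.187.
p = a·p₁ + b·p₂ ≈ (-0.740, 0.501, 0.449); φ = arcsin(p_z) ≈ 26.70°, λ = atan2(p_y, p_x) ≈ 145.91°.

≈ (27°N, 146°E)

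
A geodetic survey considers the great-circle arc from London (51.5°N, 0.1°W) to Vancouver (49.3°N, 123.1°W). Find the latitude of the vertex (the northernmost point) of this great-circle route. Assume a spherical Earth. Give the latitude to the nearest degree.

The great circle lies in the plane with unit normal n̂ = (p₁ × p₂)/|p₁ × p₂|.
Here n̂_z ≈ -0.367; the vertex latitude is φ_max = arccos|n̂_z| ≈ 68.5°.

≈ 68°N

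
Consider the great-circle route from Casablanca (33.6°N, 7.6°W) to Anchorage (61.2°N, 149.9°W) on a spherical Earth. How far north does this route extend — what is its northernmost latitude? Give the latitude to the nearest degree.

≈ 76°N

The great circle lies in the plane with unit normal n̂ = (p₁ × p₂)/|p₁ × p₂|.
Here n̂_z ≈ -0.249; the vertex latitude is φ_max = arccos|n̂_z| ≈ 75.6°.
Check via Clairaut: cos φ_max = |cos φ₁| · sin C = cos(33.6°)·sin(17.4°) ≈ 0.249, again giving ≈ 75.6°.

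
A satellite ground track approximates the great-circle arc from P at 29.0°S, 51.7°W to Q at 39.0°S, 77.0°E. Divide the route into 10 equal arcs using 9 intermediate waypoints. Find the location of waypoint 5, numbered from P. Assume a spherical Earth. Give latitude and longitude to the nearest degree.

Write both endpoints as unit vectors p₁, p₂ with components (cos φ cos λ, cos φ sin λ, sin φ).
The central angle between the endpoints is δ = arccos(p₁·p₂) ≈ 1.691 rad (96.9°).
Interpolate at f = 5/10 with slerp weights a = sin((1−f)δ)/sin δ ≈ 0.754, b = sin(fδ)/sin δ ≈ 0.754.
p = a·p₁ + b·p₂ ≈ (0.540, 0.053, -0.840); φ = arcsin(p_z) ≈ -57.11°, λ = atan2(p_y, p_x) ≈ 5.64°.

≈ 57°S, 6°E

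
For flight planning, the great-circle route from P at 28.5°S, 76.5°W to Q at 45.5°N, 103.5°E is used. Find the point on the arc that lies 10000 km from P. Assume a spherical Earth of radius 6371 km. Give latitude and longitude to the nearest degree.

Write both endpoints as unit vectors p₁, p₂ with components (cos φ cos λ, cos φ sin λ, sin φ).
The central angle between the endpoints is δ = arccos(p₁·p₂) ≈ 2.845 rad (163.0°). The total great-circle distance is δ·R ≈ 2.845 × 6371 ≈ 18125 km, so the target fraction is f = 10000/18125 ≈ 0.552.
Interpolate at f ≈ 0.552 with slerp weights a = sin((1−f)δ)/sin δ ≈ 3.272, b = sin(fδ)/sin δ ≈ 3.420.
p = a·p₁ + b·p₂ ≈ (0.112, -0.465, 0.878); φ = arcsin(p_z) ≈ 61.43°, λ = atan2(p_y, p_x) ≈ -76.50°.

≈ 61°N, 76°W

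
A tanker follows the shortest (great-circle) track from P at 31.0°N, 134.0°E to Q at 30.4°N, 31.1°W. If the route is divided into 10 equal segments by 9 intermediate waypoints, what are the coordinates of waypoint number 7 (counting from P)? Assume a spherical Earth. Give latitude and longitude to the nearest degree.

≈ 63°N, 13°W

Convert each endpoint to a unit vector on the sphere (x = cos φ cos λ, y = cos φ sin λ, z = sin φ).
The central angle between the endpoints is δ = arccos(p₁·p₂) ≈ 2.042 rad (117.0°).
Interpolate at f = 7/10 with slerp weights a = sin((1−f)δ)/sin δ ≈ 0.645, b = sin(fδ)/sin δ ≈ 1.111.
p = a·p₁ + b·p₂ ≈ (0.436, -0.097, 0.895); φ = arcsin(p_z) ≈ 63.45°, λ = atan2(p_y, p_x) ≈ -12.55°.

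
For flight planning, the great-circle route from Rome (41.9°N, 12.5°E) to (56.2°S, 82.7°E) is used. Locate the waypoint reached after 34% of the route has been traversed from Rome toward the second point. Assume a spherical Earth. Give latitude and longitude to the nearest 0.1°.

≈ (7.9°N, 33.9°E)

Convert each endpoint to a unit vector on the sphere (x = cos φ cos λ, y = cos φ sin λ, z = sin φ).
The central angle between the endpoints is δ = arccos(p₁·p₂) ≈ 1.998 rad (114.5°).
Interpolate at f = 0.34 with slerp weights a = sin((1−f)δ)/sin δ ≈ 1.064, b = sin(fδ)/sin δ ≈ 0.691.
p = a·p₁ + b·p₂ ≈ (0.822, 0.552, 0.137); φ = arcsin(p_z) ≈ 7.87°, λ = atan2(p_y, p_x) ≈ 33.90°.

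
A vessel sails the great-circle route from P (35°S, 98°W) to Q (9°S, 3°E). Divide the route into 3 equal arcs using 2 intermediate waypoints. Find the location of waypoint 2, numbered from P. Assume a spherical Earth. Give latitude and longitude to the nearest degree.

≈ (26°S, 25°W)

Convert each endpoint to a unit vector on the sphere (x = cos φ cos λ, y = cos φ sin λ, z = sin φ).
The central angle between the endpoints is δ = arccos(p₁·p₂) ≈ 1.635 rad (93.7°).
Interpolate at f = 2/3 with slerp weights a = sin((1−f)δ)/sin δ ≈ 0.520, b = sin(fδ)/sin δ ≈ 0.889.
p = a·p₁ + b·p₂ ≈ (0.817, -0.376, -0.437); φ = arcsin(p_z) ≈ -25.92°, λ = atan2(p_y, p_x) ≈ -24.68°.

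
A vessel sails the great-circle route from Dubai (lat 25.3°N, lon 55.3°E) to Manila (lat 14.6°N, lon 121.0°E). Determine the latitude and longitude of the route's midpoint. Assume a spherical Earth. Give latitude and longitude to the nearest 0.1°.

From cos δ = sin φ₁ sin φ₂ + cos φ₁ cos φ₂ cos Δλ, the central angle is δ ≈ 1.084 rad (62.1°).
Interpolate at f = 1/2 with slerp weights a = sin((1−f)δ)/sin δ ≈ 0.584, b = sin(fδ)/sin δ ≈ 0.584.
p = a·p₁ + b·p₂ ≈ (0.009, 0.918, 0.397); φ = arcsin(p_z) ≈ 23.36°, λ = atan2(p_y, p_x) ≈ 89.41°.

≈ lat 23.4°N, lon 89.4°E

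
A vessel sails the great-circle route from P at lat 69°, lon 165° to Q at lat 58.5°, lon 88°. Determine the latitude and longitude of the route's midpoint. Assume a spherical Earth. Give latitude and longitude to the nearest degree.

≈ lat 69°, lon 118°

Write both endpoints as unit vectors p₁, p₂ with components (cos φ cos λ, cos φ sin λ, sin φ).
The central angle between the endpoints is δ = arccos(p₁·p₂) ≈ 0.577 rad (33.1°).
Interpolate at f = 1/2 with slerp weights a = sin((1−f)δ)/sin δ ≈ 0.522, b = sin(fδ)/sin δ ≈ 0.522.
p = a·p₁ + b·p₂ ≈ (-0.171, 0.321, 0.932); φ = arcsin(p_z) ≈ 68.69°, λ = atan2(p_y, p_x) ≈ 118.07°.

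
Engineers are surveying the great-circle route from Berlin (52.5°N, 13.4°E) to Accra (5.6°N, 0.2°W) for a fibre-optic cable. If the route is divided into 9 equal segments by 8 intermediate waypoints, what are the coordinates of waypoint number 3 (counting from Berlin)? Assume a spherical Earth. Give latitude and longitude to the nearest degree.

Write both endpoints as unit vectors p₁, p₂ with components (cos φ cos λ, cos φ sin λ, sin φ).
The central angle between the endpoints is δ = arccos(p₁·p₂) ≈ 0.842 rad (48.2°).
Interpolate at f = 3/9 with slerp weights a = sin((1−f)δ)/sin δ ≈ 0.714, b = sin(fδ)/sin δ ≈ 0.371.
p = a·p₁ + b·p₂ ≈ (0.792, 0.099, 0.602); φ = arcsin(p_z) ≈ 37.04°, λ = atan2(p_y, p_x) ≈ 7.15°.

≈ (37°N, 7°E)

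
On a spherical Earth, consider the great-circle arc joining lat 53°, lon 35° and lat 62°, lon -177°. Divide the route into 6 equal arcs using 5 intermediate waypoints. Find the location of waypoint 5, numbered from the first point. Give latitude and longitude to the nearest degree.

Convert each endpoint to a unit vector on the sphere (x = cos φ cos λ, y = cos φ sin λ, z = sin φ).
The central angle between the endpoints is δ = arccos(p₁·p₂) ≈ 1.087 rad (62.3°).
Interpolate at f = 5/6 with slerp weights a = sin((1−f)δ)/sin δ ≈ 0.204, b = sin(fδ)/sin δ ≈ 0.889.
p = a·p₁ + b·p₂ ≈ (-0.316, 0.048, 0.947); φ = arcsin(p_z) ≈ 71.33°, λ = atan2(p_y, p_x) ≈ 171.30°.

≈ lat 71°, lon 171°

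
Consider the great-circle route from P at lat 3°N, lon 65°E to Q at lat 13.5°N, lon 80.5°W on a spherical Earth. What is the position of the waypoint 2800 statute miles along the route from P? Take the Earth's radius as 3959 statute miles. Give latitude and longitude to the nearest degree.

The haversine formula gives a central angle δ ≈ 2.478 rad (142.0°) between the endpoints. The total great-circle distance is δ·R ≈ 2.478 × 3959 ≈ 9812 mi, so the target fraction is f = 2800/9812 ≈ 0.285.
Interpolate at f ≈ 0.285 with slerp weights a = sin((1−f)δ)/sin δ ≈ 1.592, b = sin(fδ)/sin δ ≈ 1.055.
p = a·p₁ + b·p₂ ≈ (0.841, 0.429, 0.330); φ = arcsin(p_z) ≈ 19.25°, λ = atan2(p_y, p_x) ≈ 27.00°.

≈ lat 19°N, lon 27°E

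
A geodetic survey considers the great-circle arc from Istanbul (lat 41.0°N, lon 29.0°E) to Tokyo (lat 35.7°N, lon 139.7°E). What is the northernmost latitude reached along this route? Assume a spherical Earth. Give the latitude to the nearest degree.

≈ 54°N

The great circle lies in the plane with unit normal n̂ = (p₁ × p₂)/|p₁ × p₂|.
Here n̂_z ≈ +0.581; the vertex latitude is φ_max = arccos|n̂_z| ≈ 54.5°.
Check via Clairaut: cos φ_max = |cos φ₁| · sin C = cos(41.0°)·sin(50.4°) ≈ 0.581, again giving ≈ 54.5°.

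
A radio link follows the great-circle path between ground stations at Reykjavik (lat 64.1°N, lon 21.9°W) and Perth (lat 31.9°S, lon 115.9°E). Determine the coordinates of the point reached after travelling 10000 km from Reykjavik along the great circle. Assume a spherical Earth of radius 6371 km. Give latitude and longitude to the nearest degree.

≈ lat 13°N, lon 96°E

Write both endpoints as unit vectors p₁, p₂ with components (cos φ cos λ, cos φ sin λ, sin φ).
The central angle between the endpoints is δ = arccos(p₁·p₂) ≈ 2.419 rad (138.6°). The total great-circle distance is δ·R ≈ 2.419 × 6371 ≈ 15411 km, so the target fraction is f = 10000/15411 ≈ 0.649.
Interpolate at f ≈ 0.649 with slerp weights a = sin((1−f)δ)/sin δ ≈ 1.135, b = sin(fδ)/sin δ ≈ 1.512.
p = a·p₁ + b·p₂ ≈ (-0.101, 0.970, 0.222); φ = arcsin(p_z) ≈ 12.84°, λ = atan2(p_y, p_x) ≈ 95.92°.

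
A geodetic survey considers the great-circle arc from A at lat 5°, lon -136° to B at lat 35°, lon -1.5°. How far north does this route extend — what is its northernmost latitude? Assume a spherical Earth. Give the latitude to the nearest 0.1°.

≈ 47.0°

The great circle lies in the plane with unit normal n̂ = (p₁ × p₂)/|p₁ × p₂|.
Here n̂_z ≈ +0.682; the vertex latitude is φ_max = arccos|n̂_z| ≈ 47.0°.
Check via Clairaut: cos φ_max = |cos φ₁| · sin C = cos(5.0°)·sin(43.2°) ≈ 0.682, again giving ≈ 47.0°.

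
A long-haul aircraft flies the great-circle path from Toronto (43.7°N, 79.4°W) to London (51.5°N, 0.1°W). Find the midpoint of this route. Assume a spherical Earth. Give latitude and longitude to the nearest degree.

From cos δ = sin φ₁ sin φ₂ + cos φ₁ cos φ₂ cos Δλ, the central angle is δ ≈ 0.897 rad (51.4°).
Interpolate at f = 1/2 with slerp weights a = sin((1−f)δ)/sin δ ≈ 0.555, b = sin(fδ)/sin δ ≈ 0.555.
p = a·p₁ + b·p₂ ≈ (0.419, -0.395, 0.818); φ = arcsin(p_z) ≈ 54.84°, λ = atan2(p_y, p_x) ≈ -43.29°.

≈ 55°N, 43°W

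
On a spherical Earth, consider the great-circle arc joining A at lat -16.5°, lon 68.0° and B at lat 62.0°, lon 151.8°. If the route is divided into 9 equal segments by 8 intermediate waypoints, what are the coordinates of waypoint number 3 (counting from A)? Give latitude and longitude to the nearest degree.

Write both endpoints as unit vectors p₁, p₂ with components (cos φ cos λ, cos φ sin λ, sin φ).
The central angle between the endpoints is δ = arccos(p₁·p₂) ≈ 1.774 rad (101.7°).
Interpolate at f = 3/9 with slerp weights a = sin((1−f)δ)/sin δ ≈ 0.945, b = sin(fδ)/sin δ ≈ 0.569.
p = a·p₁ + b·p₂ ≈ (0.104, 0.967, 0.234); φ = arcsin(p_z) ≈ 13.55°, λ = atan2(p_y, p_x) ≈ 83.86°.

≈ lat 14°, lon 84°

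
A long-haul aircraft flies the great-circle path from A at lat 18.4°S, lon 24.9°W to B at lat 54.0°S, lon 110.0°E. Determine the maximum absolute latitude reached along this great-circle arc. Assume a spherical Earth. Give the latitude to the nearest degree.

≈ 66°S

The great circle lies in the plane with unit normal n̂ = (p₁ × p₂)/|p₁ × p₂|.
Here n̂_z ≈ +0.399; the vertex latitude is φ_max = arccos|n̂_z| ≈ 66.5°.
Check via Clairaut: cos φ_max = |cos φ₁| · sin C = cos(18.4°)·sin(155.1°) ≈ 0.399, again giving ≈ 66.5°.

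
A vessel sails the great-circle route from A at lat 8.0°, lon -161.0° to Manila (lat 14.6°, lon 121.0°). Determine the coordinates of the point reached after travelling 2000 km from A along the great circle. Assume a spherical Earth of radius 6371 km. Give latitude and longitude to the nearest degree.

Convert each endpoint to a unit vector on the sphere (x = cos φ cos λ, y = cos φ sin λ, z = sin φ).
The central angle between the endpoints is δ = arccos(p₁·p₂) ≈ 1.334 rad (76.4°). The total great-circle distance is δ·R ≈ 1.334 × 6371 ≈ 8501 km, so the target fraction is f = 2000/8501 ≈ 0.235.
Interpolate at f ≈ 0.235 with slerp weights a = sin((1−f)δ)/sin δ ≈ 0.877, b = sin(fδ)/sin δ ≈ 0.318.
p = a·p₁ + b·p₂ ≈ (-0.979, -0.019, 0.202); φ = arcsin(p_z) ≈ 11.66°, λ = atan2(p_y, p_x) ≈ -178.88°.

≈ lat 12°, lon -179°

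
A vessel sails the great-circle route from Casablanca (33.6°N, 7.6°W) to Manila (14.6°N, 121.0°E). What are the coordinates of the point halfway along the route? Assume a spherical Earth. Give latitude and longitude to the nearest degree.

Convert each endpoint to a unit vector on the sphere (x = cos φ cos λ, y = cos φ sin λ, z = sin φ).
The central angle between the endpoints is δ = arccos(p₁·p₂) ≈ 1.943 rad (111.3°).
Interpolate at f = 1/2 with slerp weights a = sin((1−f)δ)/sin δ ≈ 0.886, b = sin(fδ)/sin δ ≈ 0.886.
p = a·p₁ + b·p₂ ≈ (0.290, 0.637, 0.714); φ = arcsin(p_z) ≈ 45.55°, λ = atan2(p_y, p_x) ≈ 65.54°.

≈ (46°N, 66°E)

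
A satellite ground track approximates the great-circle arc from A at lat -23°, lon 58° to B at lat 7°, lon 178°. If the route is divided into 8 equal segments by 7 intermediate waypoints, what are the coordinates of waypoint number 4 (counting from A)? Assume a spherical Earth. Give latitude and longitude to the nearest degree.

≈ lat -16°, lon 122°

The haversine formula gives a central angle δ ≈ 2.100 rad (120.3°) between the endpoints.
Interpolate at f = 4/8 with slerp weights a = sin((1−f)δ)/sin δ ≈ 1.004, b = sin(fδ)/sin δ ≈ 1.004.
p = a·p₁ + b·p₂ ≈ (-0.506, 0.819, -0.270); φ = arcsin(p_z) ≈ -15.67°, λ = atan2(p_y, p_x) ≈ 121.73°.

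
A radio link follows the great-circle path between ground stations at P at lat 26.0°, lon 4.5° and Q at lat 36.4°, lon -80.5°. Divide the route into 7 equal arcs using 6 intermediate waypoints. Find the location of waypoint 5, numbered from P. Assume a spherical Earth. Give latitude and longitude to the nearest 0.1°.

≈ lat 40.3°, lon -55.0°

Convert each endpoint to a unit vector on the sphere (x = cos φ cos λ, y = cos φ sin λ, z = sin φ).
The central angle between the endpoints is δ = arccos(p₁·p₂) ≈ 1.242 rad (71.1°).
Interpolate at f = 5/7 with slerp weights a = sin((1−f)δ)/sin δ ≈ 0.367, b = sin(fδ)/sin δ ≈ 0.819.
p = a·p₁ + b·p₂ ≈ (0.438, -0.624, 0.647); φ = arcsin(p_z) ≈ 40.31°, λ = atan2(p_y, p_x) ≈ -54.97°.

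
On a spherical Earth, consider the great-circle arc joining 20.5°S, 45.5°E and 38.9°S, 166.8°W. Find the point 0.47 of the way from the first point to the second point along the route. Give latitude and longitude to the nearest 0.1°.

≈ 61.5°S, 95.0°E

Write both endpoints as unit vectors p₁, p₂ with components (cos φ cos λ, cos φ sin λ, sin φ).
The central angle between the endpoints is δ = arccos(p₁·p₂) ≈ 1.978 rad (113.3°).
Interpolate at f = 0.47 with slerp weights a = sin((1−f)δ)/sin δ ≈ 0.944, b = sin(fδ)/sin δ ≈ 0.873.
p = a·p₁ + b·p₂ ≈ (-0.042, 0.475, -0.879); φ = arcsin(p_z) ≈ -61.49°, λ = atan2(p_y, p_x) ≈ 95.01°.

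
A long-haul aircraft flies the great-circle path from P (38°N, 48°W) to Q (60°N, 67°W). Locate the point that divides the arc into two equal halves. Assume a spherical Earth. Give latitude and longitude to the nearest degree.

Convert each endpoint to a unit vector on the sphere (x = cos φ cos λ, y = cos φ sin λ, z = sin φ).
The central angle between the endpoints is δ = arccos(p₁·p₂) ≈ 0.438 rad (25.1°).
Interpolate at f = 1/2 with slerp weights a = sin((1−f)δ)/sin δ ≈ 0.512, b = sin(fδ)/sin δ ≈ 0.512.
p = a·p₁ + b·p₂ ≈ (0.370, -0.536, 0.759); φ = arcsin(p_z) ≈ 49.37°, λ = atan2(p_y, p_x) ≈ -55.36°.

≈ (49°N, 55°W)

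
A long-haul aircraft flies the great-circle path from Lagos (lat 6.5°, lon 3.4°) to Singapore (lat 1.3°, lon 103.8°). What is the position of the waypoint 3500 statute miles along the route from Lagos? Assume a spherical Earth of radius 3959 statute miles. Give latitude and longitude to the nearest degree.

Convert each endpoint to a unit vector on the sphere (x = cos φ cos λ, y = cos φ sin λ, z = sin φ).
The central angle between the endpoints is δ = arccos(p₁·p₂) ≈ 1.748 rad (100.2°). The total great-circle distance is δ·R ≈ 1.748 × 3959 ≈ 6922 mi, so the target fraction is f = 3500/6922 ≈ 0.506.
Interpolate at f ≈ 0.506 with slerp weights a = sin((1−f)δ)/sin δ ≈ 0.773, b = sin(fδ)/sin δ ≈ 0.786.
p = a·p₁ + b·p₂ ≈ (0.579, 0.808, 0.105); φ = arcsin(p_z) ≈ 6.05°, λ = atan2(p_y, p_x) ≈ 54.38°.

≈ lat 6°, lon 54°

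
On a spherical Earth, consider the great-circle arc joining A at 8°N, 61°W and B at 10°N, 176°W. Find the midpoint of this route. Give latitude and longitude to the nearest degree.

≈ 16°N, 118°W

Convert each endpoint to a unit vector on the sphere (x = cos φ cos λ, y = cos φ sin λ, z = sin φ).
The central angle between the endpoints is δ = arccos(p₁·p₂) ≈ 1.969 rad (112.8°).
Interpolate at f = 1/2 with slerp weights a = sin((1−f)δ)/sin δ ≈ 0.904, b = sin(fδ)/sin δ ≈ 0.904.
p = a·p₁ + b·p₂ ≈ (-0.454, -0.845, 0.283); φ = arcsin(p_z) ≈ 16.42°, λ = atan2(p_y, p_x) ≈ -118.25°.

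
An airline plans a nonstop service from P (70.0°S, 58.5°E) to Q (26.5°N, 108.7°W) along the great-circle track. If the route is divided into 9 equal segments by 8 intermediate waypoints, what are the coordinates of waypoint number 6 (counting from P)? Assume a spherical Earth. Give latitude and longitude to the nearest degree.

Convert each endpoint to a unit vector on the sphere (x = cos φ cos λ, y = cos φ sin λ, z = sin φ).
The central angle between the endpoints is δ = arccos(p₁·p₂) ≈ 2.371 rad (135.9°).
Interpolate at f = 6/9 with slerp weights a = sin((1−f)δ)/sin δ ≈ 1.021, b = sin(fδ)/sin δ ≈ 1.436.
p = a·p₁ + b·p₂ ≈ (-0.230, -0.920, -0.318); φ = arcsin(p_z) ≈ -18.56°, λ = atan2(p_y, p_x) ≈ -104.02°.

≈ (19°S, 104°W)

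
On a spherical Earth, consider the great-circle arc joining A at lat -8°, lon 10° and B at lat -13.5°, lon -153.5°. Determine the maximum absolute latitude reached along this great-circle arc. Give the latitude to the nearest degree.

≈ -53°

The great circle lies in the plane with unit normal n̂ = (p₁ × p₂)/|p₁ × p₂|.
Here n̂_z ≈ -0.602; the vertex latitude is φ_max = arccos|n̂_z| ≈ 53.0°.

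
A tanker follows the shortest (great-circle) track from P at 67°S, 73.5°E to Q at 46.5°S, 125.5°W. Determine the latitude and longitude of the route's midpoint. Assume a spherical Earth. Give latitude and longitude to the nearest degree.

≈ 78°S, 147°W

Convert each endpoint to a unit vector on the sphere (x = cos φ cos λ, y = cos φ sin λ, z = sin φ).
The central angle between the endpoints is δ = arccos(p₁·p₂) ≈ 1.145 rad (65.6°).
Interpolate at f = 1/2 with slerp weights a = sin((1−f)δ)/sin δ ≈ 0.595, b = sin(fδ)/sin δ ≈ 0.595.
p = a·p₁ + b·p₂ ≈ (-0.172, -0.110, -0.979); φ = arcsin(p_z) ≈ -78.22°, λ = atan2(p_y, p_x) ≈ -147.25°.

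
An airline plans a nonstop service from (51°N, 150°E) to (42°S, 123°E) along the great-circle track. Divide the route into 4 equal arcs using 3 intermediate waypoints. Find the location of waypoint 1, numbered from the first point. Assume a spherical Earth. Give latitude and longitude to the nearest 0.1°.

Convert each endpoint to a unit vector on the sphere (x = cos φ cos λ, y = cos φ sin λ, z = sin φ).
The central angle between the endpoints is δ = arccos(p₁·p₂) ≈ 1.674 rad (95.9°).
Interpolate at f = 1/4 with slerp weights a = sin((1−f)δ)/sin δ ≈ 0.956, b = sin(fδ)/sin δ ≈ 0.409.
p = a·p₁ + b·p₂ ≈ (-0.686, 0.555, 0.469); φ = arcsin(p_z) ≈ 28.00°, λ = atan2(p_y, p_x) ≈ 141.02°.

≈ (28.0°N, 141.0°E)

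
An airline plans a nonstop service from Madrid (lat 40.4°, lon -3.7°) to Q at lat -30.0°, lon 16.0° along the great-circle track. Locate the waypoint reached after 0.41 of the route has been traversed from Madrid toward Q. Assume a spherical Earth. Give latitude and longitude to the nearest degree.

From cos δ = sin φ₁ sin φ₂ + cos φ₁ cos φ₂ cos Δλ, the central angle is δ ≈ 1.269 rad (72.7°).
Interpolate at f = 0.41 with slerp weights a = sin((1−f)δ)/sin δ ≈ 0.713, b = sin(fδ)/sin δ ≈ 0.521.
p = a·p₁ + b·p₂ ≈ (0.975, 0.089, 0.202); φ = arcsin(p_z) ≈ 11.64°, λ = atan2(p_y, p_x) ≈ 5.23°.

≈ lat 12°, lon 5°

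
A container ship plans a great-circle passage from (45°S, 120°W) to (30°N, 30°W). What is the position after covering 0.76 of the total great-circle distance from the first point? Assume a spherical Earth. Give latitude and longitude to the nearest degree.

The haversine formula gives a central angle δ ≈ 1.932 rad (110.7°) between the endpoints.
Interpolate at f = 0.76 with slerp weights a = sin((1−f)δ)/sin δ ≈ 0.478, b = sin(fδ)/sin δ ≈ 1.063.
p = a·p₁ + b·p₂ ≈ (0.629, -0.753, 0.194); φ = arcsin(p_z) ≈ 11.16°, λ = atan2(p_y, p_x) ≈ -50.16°.

≈ (11°N, 50°W)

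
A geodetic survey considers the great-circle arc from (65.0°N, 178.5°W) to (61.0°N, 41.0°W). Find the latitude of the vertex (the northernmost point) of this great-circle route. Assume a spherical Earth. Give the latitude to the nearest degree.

The great circle lies in the plane with unit normal n̂ = (p₁ × p₂)/|p₁ × p₂|.
Here n̂_z ≈ +0.180; the vertex latitude is φ_max = arccos|n̂_z| ≈ 79.6°.
Check via Clairaut: cos φ_max = |cos φ₁| · sin C = cos(65.0°)·sin(25.3°) ≈ 0.180, again giving ≈ 79.6°.

≈ 80°N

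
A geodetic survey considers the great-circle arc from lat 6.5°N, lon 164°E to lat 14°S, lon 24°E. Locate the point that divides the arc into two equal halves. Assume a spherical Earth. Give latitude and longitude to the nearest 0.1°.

Write both endpoints as unit vectors p₁, p₂ with components (cos φ cos λ, cos φ sin λ, sin φ).
The central angle between the endpoints is δ = arccos(p₁·p₂) ≈ 2.443 rad (140.0°).
Interpolate at f = 1/2 with slerp weights a = sin((1−f)δ)/sin δ ≈ 1.461, b = sin(fδ)/sin δ ≈ 1.461.
p = a·p₁ + b·p₂ ≈ (-0.100, 0.977, -0.188); φ = arcsin(p_z) ≈ -10.84°, λ = atan2(p_y, p_x) ≈ 95.87°.

≈ lat 10.8°S, lon 95.9°E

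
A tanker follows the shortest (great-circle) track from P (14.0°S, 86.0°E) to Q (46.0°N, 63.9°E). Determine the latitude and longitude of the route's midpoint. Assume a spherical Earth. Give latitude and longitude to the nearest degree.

Convert each endpoint to a unit vector on the sphere (x = cos φ cos λ, y = cos φ sin λ, z = sin φ).
The central angle between the endpoints is δ = arccos(p₁·p₂) ≈ 1.103 rad (63.2°).
Interpolate at f = 1/2 with slerp weights a = sin((1−f)δ)/sin δ ≈ 0.587, b = sin(fδ)/sin δ ≈ 0.587.
p = a·p₁ + b·p₂ ≈ (0.219, 0.935, 0.280); φ = arcsin(p_z) ≈ 16.28°, λ = atan2(p_y, p_x) ≈ 76.80°.

≈ (16°N, 77°E)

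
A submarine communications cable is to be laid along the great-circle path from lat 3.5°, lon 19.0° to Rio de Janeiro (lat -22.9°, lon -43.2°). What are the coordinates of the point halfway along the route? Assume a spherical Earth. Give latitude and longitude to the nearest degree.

≈ lat -11°, lon -11°

Write both endpoints as unit vectors p₁, p₂ with components (cos φ cos λ, cos φ sin λ, sin φ).
The central angle between the endpoints is δ = arccos(p₁·p₂) ≈ 1.154 rad (66.1°).
Interpolate at f = 1/2 with slerp weights a = sin((1−f)δ)/sin δ ≈ 0.597, b = sin(fδ)/sin δ ≈ 0.597.
p = a·p₁ + b·p₂ ≈ (0.964, -0.182, -0.196); φ = arcsin(p_z) ≈ -11.29°, λ = atan2(p_y, p_x) ≈ -10.71°.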